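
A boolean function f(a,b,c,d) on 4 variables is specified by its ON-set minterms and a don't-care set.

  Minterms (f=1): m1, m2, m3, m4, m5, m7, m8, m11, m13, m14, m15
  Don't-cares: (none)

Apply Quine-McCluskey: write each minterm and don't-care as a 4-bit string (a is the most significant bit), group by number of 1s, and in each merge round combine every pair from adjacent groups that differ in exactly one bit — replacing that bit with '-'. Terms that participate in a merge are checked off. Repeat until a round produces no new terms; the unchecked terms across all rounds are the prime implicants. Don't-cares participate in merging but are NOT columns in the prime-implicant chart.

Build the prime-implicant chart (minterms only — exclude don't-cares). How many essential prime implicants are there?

7

Round 0: 0001✓ 0010✓ 0011✓ 0100✓ 0101✓ 0111✓ 1000 1011✓ 1101✓ 1110✓ 1111✓
Round 1: -011✓ -101✓ -111✓ 0-01✓ 0-11✓ 00-1✓ 001- 01-1✓ 010- 1-11✓ 11-1✓ 111-
Round 2: --11 -1-1 0--1
PIs = {--11, -1-1, 0--1, 001-, 010-, 1000, 111-}
Coverage chart:
  m1: 0--1 ←essential
  m2: 001- ←essential
  m3: --11,0--1,001-
  m4: 010- ←essential
  m5: -1-1,0--1,010-
  m7: --11,-1-1,0--1
  m8: 1000 ←essential
  m11: --11 ←essential
  m13: -1-1 ←essential
  m14: 111- ←essential
  m15: --11,-1-1,111-
Essential: --11, -1-1, 0--1, 001-, 010-, 1000, 111-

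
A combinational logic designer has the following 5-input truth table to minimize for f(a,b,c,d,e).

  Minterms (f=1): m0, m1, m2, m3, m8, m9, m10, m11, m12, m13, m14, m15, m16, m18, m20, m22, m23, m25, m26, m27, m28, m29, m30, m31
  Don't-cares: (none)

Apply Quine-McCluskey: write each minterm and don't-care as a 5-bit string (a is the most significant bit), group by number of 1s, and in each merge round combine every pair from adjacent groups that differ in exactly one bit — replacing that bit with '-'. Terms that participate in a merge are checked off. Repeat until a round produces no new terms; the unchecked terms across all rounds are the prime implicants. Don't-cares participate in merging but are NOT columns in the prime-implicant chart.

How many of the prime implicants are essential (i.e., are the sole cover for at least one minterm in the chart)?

Round 0: 00000✓ 00001✓ 00010✓ 00011✓ 01000✓ 01001✓ 01010✓ 01011✓ 01100✓ 01101✓ 01110✓ 01111✓ 10000✓ 10010✓ 10100✓ 10110✓ 10111✓ 11001✓ 11010✓ 11011✓ 11100✓ 11101✓ 11110✓ 11111✓
Round 1: -0000✓ -0010✓ -1001✓ -1010✓ -1011✓ -1100✓ -1101✓ -1110✓ -1111✓ 0-000✓ 0-001✓ 0-010✓ 0-011✓ 000-0✓ 000-1✓ 0000-✓ 0001-✓ 01-00✓ 01-01✓ 01-10✓ 01-11✓ 010-0✓ 010-1✓ 0100-✓ 0101-✓ 011-0✓ 011-1✓ 0110-✓ 0111-✓ 1-010✓ 1-100✓ 1-110✓ 1-111✓ 10-00✓ 10-10✓ 100-0✓ 101-0✓ 1011-✓ 11-01✓ 11-10✓ 11-11✓ 110-1✓ 1101-✓ 111-0✓ 111-1✓ 1110-✓ 1111-✓
Round 2: --010 -00-0 -1-01✓ -1-10✓ -1-11✓ -10-1✓ -101-✓ -11-0✓ -11-1✓ -110-✓ -111-✓ 0-0-0✓ 0-0-1✓ 0-00-✓ 0-01-✓ 000--✓ 01--0✓ 01--1✓ 01-0-✓ 01-1-✓ 010--✓ 011--✓ 1--10 1-1-0 1-11- 10--0 11--1✓ 11-1-✓ 111--✓
Round 3: -1--1 -1-1- -11-- 0-0-- 01---
PIs = {--010, -00-0, -1--1, -1-1-, -11--, 0-0--, 01---, 1--10, 1-1-0, 1-11-, 10--0}
Coverage chart:
  m0: -00-0,0-0--
  m1: 0-0-- ←essential
  m2: --010,-00-0,0-0--
  m3: 0-0-- ←essential
  m8: 0-0--,01---
  m9: -1--1,0-0--,01---
  m10: --010,-1-1-,0-0--,01---
  m11: -1--1,-1-1-,0-0--,01---
  m12: -11--,01---
  m13: -1--1,-11--,01---
  m14: -1-1-,-11--,01---
  m15: -1--1,-1-1-,-11--,01---
  m16: -00-0,10--0
  m18: --010,-00-0,1--10,10--0
  m20: 1-1-0,10--0
  m22: 1--10,1-1-0,1-11-,10--0
  m23: 1-11- ←essential
  m25: -1--1 ←essential
  m26: --010,-1-1-,1--10
  m27: -1--1,-1-1-
  m28: -11--,1-1-0
  m29: -1--1,-11--
  m30: -1-1-,-11--,1--10,1-1-0,1-11-
  m31: -1--1,-1-1-,-11--,1-11-
Essential: -1--1, 0-0--, 1-11-

3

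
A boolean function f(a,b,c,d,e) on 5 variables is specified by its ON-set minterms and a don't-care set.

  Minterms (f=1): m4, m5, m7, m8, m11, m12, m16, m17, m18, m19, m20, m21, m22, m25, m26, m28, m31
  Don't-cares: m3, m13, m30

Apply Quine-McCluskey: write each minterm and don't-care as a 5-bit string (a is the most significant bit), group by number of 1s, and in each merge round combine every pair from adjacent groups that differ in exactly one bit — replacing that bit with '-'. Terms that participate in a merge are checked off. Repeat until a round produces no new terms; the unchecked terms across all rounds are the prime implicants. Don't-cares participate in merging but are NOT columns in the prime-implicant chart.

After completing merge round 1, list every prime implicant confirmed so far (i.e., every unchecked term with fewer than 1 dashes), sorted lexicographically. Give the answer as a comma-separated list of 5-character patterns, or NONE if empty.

NONE

[col 0] 00011*, 00100*, 00101*, 00111*, 01000*, 01011*, 01100*, 01101*, 10000*, 10001*, 10010*, 10011*, 10100*, 10101*, 10110*, 11001*, 11010*, 11100*, 11110*, 11111*
[col 1] -0011, -0100*, -0101*, -1100*, 0-011, 0-100*, 0-101*, 00-11, 001-1, 0010-*, 01-00, 0110-*, 1-001, 1-010*, 1-100*, 1-110*, 10-00*, 10-01*, 10-10*, 100-0*, 100-1*, 1000-*, 1001-*, 101-0*, 1010-*, 11-10*, 111-0*, 1111-
[col 2] --100, -010-, 0-10-, 1--10, 1-1-0, 10--0, 10-0-, 100--
Prime implicants: --100, -0011, -010-, 0-011, 0-10-, 00-11, 001-1, 01-00, 1--10, 1-001, 1-1-0, 10--0, 10-0-, 100--, 1111-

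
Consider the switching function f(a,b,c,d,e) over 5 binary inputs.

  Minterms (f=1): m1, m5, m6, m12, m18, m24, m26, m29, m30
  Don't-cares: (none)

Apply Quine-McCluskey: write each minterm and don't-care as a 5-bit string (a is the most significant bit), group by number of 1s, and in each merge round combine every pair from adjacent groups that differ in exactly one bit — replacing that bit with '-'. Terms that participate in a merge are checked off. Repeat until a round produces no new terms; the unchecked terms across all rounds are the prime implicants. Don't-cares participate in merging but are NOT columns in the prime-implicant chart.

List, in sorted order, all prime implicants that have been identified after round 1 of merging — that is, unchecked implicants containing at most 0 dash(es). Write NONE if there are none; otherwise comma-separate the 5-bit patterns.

00110, 01100, 11101

size-2^0 implicants → 00001(✓)  00101(✓)  00110  01100  10010(✓)  11000(✓)  11010(✓)  11101  11110(✓)
size-2^1 implicants → 00-01  1-010  11-10  110-0
Unchecked terms (primes): 00-01, 00110, 01100, 1-010, 11-10, 110-0, 11101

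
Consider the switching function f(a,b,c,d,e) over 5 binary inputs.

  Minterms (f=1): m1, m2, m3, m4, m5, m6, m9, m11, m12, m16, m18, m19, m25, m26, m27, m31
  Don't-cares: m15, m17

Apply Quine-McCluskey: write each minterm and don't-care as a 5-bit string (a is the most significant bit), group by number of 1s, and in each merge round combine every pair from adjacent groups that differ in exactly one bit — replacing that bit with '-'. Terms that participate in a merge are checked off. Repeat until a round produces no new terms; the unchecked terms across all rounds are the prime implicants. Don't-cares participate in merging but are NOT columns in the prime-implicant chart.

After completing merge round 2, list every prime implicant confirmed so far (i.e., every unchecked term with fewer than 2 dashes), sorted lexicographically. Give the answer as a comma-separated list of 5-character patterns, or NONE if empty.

size-2^0 implicants → 00001(✓)  00010(✓)  00011(✓)  00100(✓)  00101(✓)  00110(✓)  01001(✓)  01011(✓)  01100(✓)  01111(✓)  10000(✓)  10001(✓)  10010(✓)  10011(✓)  11001(✓)  11010(✓)  11011(✓)  11111(✓)
size-2^1 implicants → -0001(✓)  -0010(✓)  -0011(✓)  -1001(✓)  -1011(✓)  -1111(✓)  0-001(✓)  0-011(✓)  0-100  00-01  00-10  000-1(✓)  0001-(✓)  001-0  0010-  01-11(✓)  010-1(✓)  1-001(✓)  1-010(✓)  1-011(✓)  100-0(✓)  100-1(✓)  1000-(✓)  1001-(✓)  11-11(✓)  110-1(✓)  1101-(✓)
size-2^2 implicants → --001(✓)  --011(✓)  -00-1(✓)  -001-  -1-11  -10-1(✓)  0-0-1(✓)  1-0-1(✓)  1-01-  100--
size-2^3 implicants → --0-1
Unchecked terms (primes): --0-1, -001-, -1-11, 0-100, 00-01, 00-10, 001-0, 0010-, 1-01-, 100--

0-100, 00-01, 00-10, 001-0, 0010-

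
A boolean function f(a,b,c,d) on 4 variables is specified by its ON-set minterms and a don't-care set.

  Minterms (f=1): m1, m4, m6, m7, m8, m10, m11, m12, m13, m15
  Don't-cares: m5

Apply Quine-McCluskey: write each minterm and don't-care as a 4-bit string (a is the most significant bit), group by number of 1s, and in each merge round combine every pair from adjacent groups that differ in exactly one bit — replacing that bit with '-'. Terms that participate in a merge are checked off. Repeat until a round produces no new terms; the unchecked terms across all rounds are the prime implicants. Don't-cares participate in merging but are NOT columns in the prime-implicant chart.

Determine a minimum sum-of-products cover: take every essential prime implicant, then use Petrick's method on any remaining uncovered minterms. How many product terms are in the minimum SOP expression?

5

[col 0] 0001*, 0100*, 0101*, 0110*, 0111*, 1000*, 1010*, 1011*, 1100*, 1101*, 1111*
[col 1] -100*, -101*, -111*, 0-01, 01-0*, 01-1*, 010-*, 011-*, 1-00, 1-11, 10-0, 101-, 11-1*, 110-*
[col 2] -1-1, -10-, 01--
Prime implicants: -1-1, -10-, 0-01, 01--, 1-00, 1-11, 10-0, 101-
PI chart (minterm → PIs covering it):
  1 | 0-01  (sole → essential)
  4 | -10-,01--
  6 | 01--  (sole → essential)
  7 | -1-1,01--
  8 | 1-00,10-0
  10 | 10-0,101-
  11 | 1-11,101-
  12 | -10-,1-00
  13 | -1-1,-10-
  15 | -1-1,1-11
Essential prime implicants: 0-01, 01--
Petrick residual → -1-1, 1-00, 101-
Minimum SOP uses 5 PIs: bd + a'c'd + a'b + ac'd' + ab'c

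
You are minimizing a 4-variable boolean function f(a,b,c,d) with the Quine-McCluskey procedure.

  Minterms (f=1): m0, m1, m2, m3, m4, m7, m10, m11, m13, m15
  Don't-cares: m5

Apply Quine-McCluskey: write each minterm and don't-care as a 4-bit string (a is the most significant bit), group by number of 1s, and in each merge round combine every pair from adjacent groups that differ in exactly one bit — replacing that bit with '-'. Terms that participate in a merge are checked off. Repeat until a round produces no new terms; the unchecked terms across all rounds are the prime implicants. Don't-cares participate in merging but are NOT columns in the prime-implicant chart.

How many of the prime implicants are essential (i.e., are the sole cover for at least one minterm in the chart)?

3

[col 0] 0000*, 0001*, 0010*, 0011*, 0100*, 0101*, 0111*, 1010*, 1011*, 1101*, 1111*
[col 1] -010*, -011*, -101*, -111*, 0-00*, 0-01*, 0-11*, 00-0*, 00-1*, 000-*, 001-*, 01-1*, 010-*, 1-11*, 101-*, 11-1*
[col 2] --11, -01-, -1-1, 0--1, 0-0-, 00--
Prime implicants: --11, -01-, -1-1, 0--1, 0-0-, 00--
PI chart (minterm → PIs covering it):
  0 | 0-0-,00--
  1 | 0--1,0-0-,00--
  2 | -01-,00--
  3 | --11,-01-,0--1,00--
  4 | 0-0-  (sole → essential)
  7 | --11,-1-1,0--1
  10 | -01-  (sole → essential)
  11 | --11,-01-
  13 | -1-1  (sole → essential)
  15 | --11,-1-1
Essential prime implicants: -01-, -1-1, 0-0-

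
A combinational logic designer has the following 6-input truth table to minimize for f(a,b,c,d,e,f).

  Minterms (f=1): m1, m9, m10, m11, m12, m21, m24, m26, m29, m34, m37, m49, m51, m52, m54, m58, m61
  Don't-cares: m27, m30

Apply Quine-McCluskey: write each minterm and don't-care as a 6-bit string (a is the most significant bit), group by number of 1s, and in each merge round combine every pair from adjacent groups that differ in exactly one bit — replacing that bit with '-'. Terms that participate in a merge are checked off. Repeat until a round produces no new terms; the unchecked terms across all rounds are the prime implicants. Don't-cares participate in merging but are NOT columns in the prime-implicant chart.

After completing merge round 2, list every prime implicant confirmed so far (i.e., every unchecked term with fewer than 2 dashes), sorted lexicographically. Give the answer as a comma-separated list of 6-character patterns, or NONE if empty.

Round 0: 000001✓ 001001✓ 001010✓ 001011✓ 001100 010101✓ 011000✓ 011010✓ 011011✓ 011101✓ 011110✓ 100010 100101 110001✓ 110011✓ 110100✓ 110110✓ 111010✓ 111101✓
Round 1: -11010 -11101 0-1010✓ 0-1011✓ 00-001 0010-1 00101-✓ 01-101 011-10 0110-0 01101-✓ 1100-1 1101-0
Round 2: 0-101-
PIs = {-11010, -11101, 0-101-, 00-001, 0010-1, 001100, 01-101, 011-10, 0110-0, 100010, 100101, 1100-1, 1101-0}

-11010, -11101, 00-001, 0010-1, 001100, 01-101, 011-10, 0110-0, 100010, 100101, 1100-1, 1101-0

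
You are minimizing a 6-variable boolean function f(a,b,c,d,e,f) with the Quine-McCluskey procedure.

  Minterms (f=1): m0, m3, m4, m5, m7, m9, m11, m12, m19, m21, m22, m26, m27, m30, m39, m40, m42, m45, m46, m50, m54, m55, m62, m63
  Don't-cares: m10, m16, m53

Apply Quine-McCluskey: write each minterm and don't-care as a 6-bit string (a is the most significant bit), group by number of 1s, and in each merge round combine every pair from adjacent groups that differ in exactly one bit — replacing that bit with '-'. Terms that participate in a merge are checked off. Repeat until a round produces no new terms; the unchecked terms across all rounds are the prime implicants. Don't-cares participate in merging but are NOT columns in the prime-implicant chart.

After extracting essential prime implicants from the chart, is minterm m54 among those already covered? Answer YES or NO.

size-2^0 implicants → 000000(✓)  000011(✓)  000100(✓)  000101(✓)  000111(✓)  001001(✓)  001010(✓)  001011(✓)  001100(✓)  010000(✓)  010011(✓)  010101(✓)  010110(✓)  011010(✓)  011011(✓)  011110(✓)  100111(✓)  101000(✓)  101010(✓)  101101  101110(✓)  110010(✓)  110101(✓)  110110(✓)  110111(✓)  111110(✓)  111111(✓)
size-2^1 implicants → -00111  -01010  -10101  -10110(✓)  -11110(✓)  0-0000  0-0011(✓)  0-0101  0-1010(✓)  0-1011(✓)  00-011(✓)  00-100  000-00  000-11  0001-1  00010-  0010-1  00101-(✓)  01-011(✓)  01-110(✓)  011-10  01101-(✓)  1-0111  1-1110  101-10  1010-0  11-110(✓)  11-111(✓)  110-10  1101-1  11011-(✓)  11111-(✓)
size-2^2 implicants → -1-110  0--011  0-101-  11-11-
Unchecked terms (primes): -00111, -01010, -1-110, -10101, 0--011, 0-0000, 0-0101, 0-101-, 00-100, 000-00, 000-11, 0001-1, 00010-, 0010-1, 011-10, 1-0111, 1-1110, 101-10, 1010-0, 101101, 11-11-, 110-10, 1101-1
Minterm coverage:
  m0 ⊆ 0-0000,000-00
  m3 ⊆ 0--011,000-11
  m4 ⊆ 00-100,000-00,00010-
  m5 ⊆ 0-0101,0001-1,00010-
  m7 ⊆ -00111,000-11,0001-1
  m9 ⊆ 0010-1 [E]
  m11 ⊆ 0--011,0-101-,0010-1
  m12 ⊆ 00-100 [E]
  m19 ⊆ 0--011 [E]
  m21 ⊆ -10101,0-0101
  m22 ⊆ -1-110 [E]
  m26 ⊆ 0-101-,011-10
  m27 ⊆ 0--011,0-101-
  m30 ⊆ -1-110,011-10
  m39 ⊆ -00111,1-0111
  m40 ⊆ 1010-0 [E]
  m42 ⊆ -01010,101-10,1010-0
  m45 ⊆ 101101 [E]
  m46 ⊆ 1-1110,101-10
  m50 ⊆ 110-10 [E]
  m54 ⊆ -1-110,11-11-,110-10
  m55 ⊆ 1-0111,11-11-,1101-1
  m62 ⊆ -1-110,1-1110,11-11-
  m63 ⊆ 11-11- [E]
E = {-1-110, 0--011, 00-100, 0010-1, 1010-0, 101101, 11-11-, 110-10}

YES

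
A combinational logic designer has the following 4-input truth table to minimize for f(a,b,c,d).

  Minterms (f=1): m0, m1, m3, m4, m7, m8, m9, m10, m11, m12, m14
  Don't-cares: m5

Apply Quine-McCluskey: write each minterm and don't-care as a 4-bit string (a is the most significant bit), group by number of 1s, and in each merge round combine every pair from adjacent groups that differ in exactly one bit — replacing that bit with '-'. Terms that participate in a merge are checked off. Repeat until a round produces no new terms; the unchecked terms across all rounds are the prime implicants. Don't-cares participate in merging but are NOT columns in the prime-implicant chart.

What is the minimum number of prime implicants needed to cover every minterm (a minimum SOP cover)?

size-2^0 implicants → 0000(✓)  0001(✓)  0011(✓)  0100(✓)  0101(✓)  0111(✓)  1000(✓)  1001(✓)  1010(✓)  1011(✓)  1100(✓)  1110(✓)
size-2^1 implicants → -000(✓)  -001(✓)  -011(✓)  -100(✓)  0-00(✓)  0-01(✓)  0-11(✓)  00-1(✓)  000-(✓)  01-1(✓)  010-(✓)  1-00(✓)  1-10(✓)  10-0(✓)  10-1(✓)  100-(✓)  101-(✓)  11-0(✓)
size-2^2 implicants → --00  -0-1  -00-  0--1  0-0-  1--0  10--
Unchecked terms (primes): --00, -0-1, -00-, 0--1, 0-0-, 1--0, 10--
Minterm coverage:
  m0 ⊆ --00,-00-,0-0-
  m1 ⊆ -0-1,-00-,0--1,0-0-
  m3 ⊆ -0-1,0--1
  m4 ⊆ --00,0-0-
  m7 ⊆ 0--1 [E]
  m8 ⊆ --00,-00-,1--0,10--
  m9 ⊆ -0-1,-00-,10--
  m10 ⊆ 1--0,10--
  m11 ⊆ -0-1,10--
  m12 ⊆ --00,1--0
  m14 ⊆ 1--0 [E]
E = {0--1, 1--0}
Petrick residual → --00, -0-1
Cover = c'd' + b'd + a'd + ad'  |cover|=4

4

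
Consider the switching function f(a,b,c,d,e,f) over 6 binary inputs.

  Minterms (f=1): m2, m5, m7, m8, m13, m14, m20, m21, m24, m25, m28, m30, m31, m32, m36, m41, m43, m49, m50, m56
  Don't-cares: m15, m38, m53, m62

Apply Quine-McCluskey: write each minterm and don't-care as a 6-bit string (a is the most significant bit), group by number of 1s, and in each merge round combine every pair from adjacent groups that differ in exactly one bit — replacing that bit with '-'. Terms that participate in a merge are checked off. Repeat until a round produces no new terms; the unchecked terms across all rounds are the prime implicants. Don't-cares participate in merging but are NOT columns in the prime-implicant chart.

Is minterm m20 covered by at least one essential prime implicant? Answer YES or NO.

NO

Round 0: 000010 000101✓ 000111✓ 001000✓ 001101✓ 001110✓ 001111✓ 010100✓ 010101✓ 011000✓ 011001✓ 011100✓ 011110✓ 011111✓ 100000✓ 100100✓ 100110✓ 101001✓ 101011✓ 110001✓ 110010 110101✓ 111000✓ 111110✓
Round 1: -10101 -11000 -11110 0-0101 0-1000 0-1110✓ 0-1111✓ 00-101✓ 00-111✓ 0001-1✓ 0011-1✓ 00111-✓ 01-100 01010- 011-00 01100- 0111-0 01111-✓ 100-00 1001-0 1010-1 110-01
Round 2: 0-111- 00-1-1
PIs = {-10101, -11000, -11110, 0-0101, 0-1000, 0-111-, 00-1-1, 000010, 01-100, 01010-, 011-00, 01100-, 0111-0, 100-00, 1001-0, 1010-1, 110-01, 110010}
Coverage chart:
  m2: 000010 ←essential
  m5: 0-0101,00-1-1
  m7: 00-1-1 ←essential
  m8: 0-1000 ←essential
  m13: 00-1-1 ←essential
  m14: 0-111- ←essential
  m20: 01-100,01010-
  m21: -10101,0-0101,01010-
  m24: -11000,0-1000,011-00,01100-
  m25: 01100- ←essential
  m28: 01-100,011-00,0111-0
  m30: -11110,0-111-,0111-0
  m31: 0-111- ←essential
  m32: 100-00 ←essential
  m36: 100-00,1001-0
  m41: 1010-1 ←essential
  m43: 1010-1 ←essential
  m49: 110-01 ←essential
  m50: 110010 ←essential
  m56: -11000 ←essential
Essential: -11000, 0-1000, 0-111-, 00-1-1, 000010, 01100-, 100-00, 1010-1, 110-01, 110010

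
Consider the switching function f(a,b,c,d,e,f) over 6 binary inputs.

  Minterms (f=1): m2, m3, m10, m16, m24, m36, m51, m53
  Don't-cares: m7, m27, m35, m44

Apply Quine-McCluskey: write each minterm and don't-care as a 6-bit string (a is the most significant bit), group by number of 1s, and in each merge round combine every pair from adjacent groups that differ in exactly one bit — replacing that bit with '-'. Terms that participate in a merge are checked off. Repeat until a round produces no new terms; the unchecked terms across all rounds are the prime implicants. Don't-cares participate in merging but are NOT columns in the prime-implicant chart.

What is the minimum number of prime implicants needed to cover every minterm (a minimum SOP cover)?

6

Round 0: 000010✓ 000011✓ 000111✓ 001010✓ 010000✓ 011000✓ 011011 100011✓ 100100✓ 101100✓ 110011✓ 110101
Round 1: -00011 00-010 000-11 00001- 01-000 1-0011 10-100
PIs = {-00011, 00-010, 000-11, 00001-, 01-000, 011011, 1-0011, 10-100, 110101}
Coverage chart:
  m2: 00-010,00001-
  m3: -00011,000-11,00001-
  m10: 00-010 ←essential
  m16: 01-000 ←essential
  m24: 01-000 ←essential
  m36: 10-100 ←essential
  m51: 1-0011 ←essential
  m53: 110101 ←essential
Essential: 00-010, 01-000, 1-0011, 10-100, 110101
Petrick residual → -00011
Min cover (6 terms): b'c'd'ef + a'b'd'ef' + a'bd'e'f' + ac'd'ef + ab'de'f' + abc'de'f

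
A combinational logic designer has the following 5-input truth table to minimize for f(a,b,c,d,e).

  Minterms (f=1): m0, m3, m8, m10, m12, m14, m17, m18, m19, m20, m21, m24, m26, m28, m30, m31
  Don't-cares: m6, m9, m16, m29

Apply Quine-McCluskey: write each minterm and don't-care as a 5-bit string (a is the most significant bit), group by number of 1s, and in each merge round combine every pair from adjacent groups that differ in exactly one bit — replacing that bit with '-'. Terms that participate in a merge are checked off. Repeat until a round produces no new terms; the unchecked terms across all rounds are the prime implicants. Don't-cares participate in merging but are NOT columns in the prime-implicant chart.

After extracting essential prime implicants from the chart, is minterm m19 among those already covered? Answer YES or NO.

size-2^0 implicants → 00000(✓)  00011(✓)  00110(✓)  01000(✓)  01001(✓)  01010(✓)  01100(✓)  01110(✓)  10000(✓)  10001(✓)  10010(✓)  10011(✓)  10100(✓)  10101(✓)  11000(✓)  11010(✓)  11100(✓)  11101(✓)  11110(✓)  11111(✓)
size-2^1 implicants → -0000(✓)  -0011  -1000(✓)  -1010(✓)  -1100(✓)  -1110(✓)  0-000(✓)  0-110  01-00(✓)  01-10(✓)  010-0(✓)  0100-  011-0(✓)  1-000(✓)  1-010(✓)  1-100(✓)  1-101(✓)  10-00(✓)  10-01(✓)  100-0(✓)  100-1(✓)  1000-(✓)  1001-(✓)  1010-(✓)  11-00(✓)  11-10(✓)  110-0(✓)  111-0(✓)  111-1(✓)  1110-(✓)  1111-(✓)
size-2^2 implicants → --000  -1-00(✓)  -1-10(✓)  -10-0(✓)  -11-0(✓)  01--0(✓)  1--00  1-0-0  1-10-  10-0-  100--  11--0(✓)  111--
size-2^3 implicants → -1--0
Unchecked terms (primes): --000, -0011, -1--0, 0-110, 0100-, 1--00, 1-0-0, 1-10-, 10-0-, 100--, 111--
Minterm coverage:
  m0 ⊆ --000 [E]
  m3 ⊆ -0011 [E]
  m8 ⊆ --000,-1--0,0100-
  m10 ⊆ -1--0 [E]
  m12 ⊆ -1--0 [E]
  m14 ⊆ -1--0,0-110
  m17 ⊆ 10-0-,100--
  m18 ⊆ 1-0-0,100--
  m19 ⊆ -0011,100--
  m20 ⊆ 1--00,1-10-,10-0-
  m21 ⊆ 1-10-,10-0-
  m24 ⊆ --000,-1--0,1--00,1-0-0
  m26 ⊆ -1--0,1-0-0
  m28 ⊆ -1--0,1--00,1-10-,111--
  m30 ⊆ -1--0,111--
  m31 ⊆ 111-- [E]
E = {--000, -0011, -1--0, 111--}

YES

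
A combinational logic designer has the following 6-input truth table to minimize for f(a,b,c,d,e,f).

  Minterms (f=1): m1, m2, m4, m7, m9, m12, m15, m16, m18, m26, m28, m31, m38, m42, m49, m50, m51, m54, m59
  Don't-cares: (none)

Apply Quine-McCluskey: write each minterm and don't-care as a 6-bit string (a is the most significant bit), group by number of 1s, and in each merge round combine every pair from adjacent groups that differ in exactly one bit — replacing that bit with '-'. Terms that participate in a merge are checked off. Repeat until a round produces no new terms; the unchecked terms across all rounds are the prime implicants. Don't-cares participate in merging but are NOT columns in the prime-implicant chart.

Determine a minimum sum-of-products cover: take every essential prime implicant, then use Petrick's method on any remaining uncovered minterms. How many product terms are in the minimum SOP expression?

Round 0: 000001✓ 000010✓ 000100✓ 000111✓ 001001✓ 001100✓ 001111✓ 010000✓ 010010✓ 011010✓ 011100✓ 011111✓ 100110✓ 101010 110001✓ 110010✓ 110011✓ 110110✓ 111011✓
Round 1: -10010 0-0010 0-1100 0-1111 00-001 00-100 00-111 01-010 0100-0 1-0110 11-011 110-10 1100-1 11001-
PIs = {-10010, 0-0010, 0-1100, 0-1111, 00-001, 00-100, 00-111, 01-010, 0100-0, 1-0110, 101010, 11-011, 110-10, 1100-1, 11001-}
Coverage chart:
  m1: 00-001 ←essential
  m2: 0-0010 ←essential
  m4: 00-100 ←essential
  m7: 00-111 ←essential
  m9: 00-001 ←essential
  m12: 0-1100,00-100
  m15: 0-1111,00-111
  m16: 0100-0 ←essential
  m18: -10010,0-0010,01-010,0100-0
  m26: 01-010 ←essential
  m28: 0-1100 ←essential
  m31: 0-1111 ←essential
  m38: 1-0110 ←essential
  m42: 101010 ←essential
  m49: 1100-1 ←essential
  m50: -10010,110-10,11001-
  m51: 11-011,1100-1,11001-
  m54: 1-0110,110-10
  m59: 11-011 ←essential
Essential: 0-0010, 0-1100, 0-1111, 00-001, 00-100, 00-111, 01-010, 0100-0, 1-0110, 101010, 11-011, 1100-1
Petrick residual → -10010
Min cover (13 terms): bc'd'ef' + a'c'd'ef' + a'cde'f' + a'cdef + a'b'd'e'f + a'b'de'f' + a'b'def + a'bd'ef' + a'bc'd'f' + ac'def' + ab'cd'ef' + abd'ef + abc'd'f

13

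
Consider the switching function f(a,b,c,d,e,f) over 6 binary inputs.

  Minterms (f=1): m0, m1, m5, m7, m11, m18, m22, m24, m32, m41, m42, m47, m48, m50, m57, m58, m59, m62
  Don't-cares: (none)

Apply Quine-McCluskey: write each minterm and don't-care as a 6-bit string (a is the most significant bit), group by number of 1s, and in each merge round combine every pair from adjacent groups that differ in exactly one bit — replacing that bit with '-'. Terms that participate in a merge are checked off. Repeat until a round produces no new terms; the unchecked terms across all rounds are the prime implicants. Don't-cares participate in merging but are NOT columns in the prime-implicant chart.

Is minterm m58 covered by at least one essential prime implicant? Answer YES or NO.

YES

[col 0] 000000*, 000001*, 000101*, 000111*, 001011, 010010*, 010110*, 011000, 100000*, 101001*, 101010*, 101111, 110000*, 110010*, 111001*, 111010*, 111011*, 111110*
[col 1] -00000, -10010, 000-01, 00000-, 0001-1, 010-10, 1-0000, 1-1001, 1-1010, 11-010, 1100-0, 111-10, 1110-1, 11101-
Prime implicants: -00000, -10010, 000-01, 00000-, 0001-1, 001011, 010-10, 011000, 1-0000, 1-1001, 1-1010, 101111, 11-010, 1100-0, 111-10, 1110-1, 11101-
PI chart (minterm → PIs covering it):
  0 | -00000,00000-
  1 | 000-01,00000-
  5 | 000-01,0001-1
  7 | 0001-1  (sole → essential)
  11 | 001011  (sole → essential)
  18 | -10010,010-10
  22 | 010-10  (sole → essential)
  24 | 011000  (sole → essential)
  32 | -00000,1-0000
  41 | 1-1001  (sole → essential)
  42 | 1-1010  (sole → essential)
  47 | 101111  (sole → essential)
  48 | 1-0000,1100-0
  50 | -10010,11-010,1100-0
  57 | 1-1001,1110-1
  58 | 1-1010,11-010,111-10,11101-
  59 | 1110-1,11101-
  62 | 111-10  (sole → essential)
Essential prime implicants: 0001-1, 001011, 010-10, 011000, 1-1001, 1-1010, 101111, 111-10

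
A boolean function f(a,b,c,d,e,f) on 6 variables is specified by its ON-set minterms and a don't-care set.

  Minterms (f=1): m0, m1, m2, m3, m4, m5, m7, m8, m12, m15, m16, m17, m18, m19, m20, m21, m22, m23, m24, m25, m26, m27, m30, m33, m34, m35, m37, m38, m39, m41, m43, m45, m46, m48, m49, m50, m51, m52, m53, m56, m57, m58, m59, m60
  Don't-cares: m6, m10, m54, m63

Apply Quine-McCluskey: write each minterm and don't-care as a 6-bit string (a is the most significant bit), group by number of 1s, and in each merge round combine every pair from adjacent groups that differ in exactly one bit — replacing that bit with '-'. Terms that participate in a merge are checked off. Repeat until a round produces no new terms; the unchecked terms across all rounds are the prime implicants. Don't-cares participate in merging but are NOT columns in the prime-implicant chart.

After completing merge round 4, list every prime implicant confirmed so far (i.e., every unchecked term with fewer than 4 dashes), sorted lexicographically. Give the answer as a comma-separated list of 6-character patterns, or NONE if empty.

--0-01, --0-10, --00-1, --001-, -00--1, -00-1-, -10--0, -10-0-, 0--0-0, 00--00, 00-111, 01--10, 1--0-1, 10--01, 10-110, 11--00, 111-11

Round 0: 000000✓ 000001✓ 000010✓ 000011✓ 000100✓ 000101✓ 000110✓ 000111✓ 001000✓ 001010✓ 001100✓ 001111✓ 010000✓ 010001✓ 010010✓ 010011✓ 010100✓ 010101✓ 010110✓ 010111✓ 011000✓ 011001✓ 011010✓ 011011✓ 011110✓ 100001✓ 100010✓ 100011✓ 100101✓ 100110✓ 100111✓ 101001✓ 101011✓ 101101✓ 101110✓ 110000✓ 110001✓ 110010✓ 110011✓ 110100✓ 110101✓ 110110✓ 111000✓ 111001✓ 111010✓ 111011✓ 111100✓ 111111✓
Round 1: -00001✓ -00010✓ -00011✓ -00101✓ -00110✓ -00111✓ -10000✓ -10001✓ -10010✓ -10011✓ -10100✓ -10101✓ -10110✓ -11000✓ -11001✓ -11010✓ -11011✓ 0-0000✓ 0-0001✓ 0-0010✓ 0-0011✓ 0-0100✓ 0-0101✓ 0-0110✓ 0-0111✓ 0-1000✓ 0-1010✓ 00-000✓ 00-010✓ 00-100✓ 00-111 000-00✓ 000-01✓ 000-10✓ 000-11✓ 0000-0✓ 0000-1✓ 00000-✓ 00001-✓ 0001-0✓ 0001-1✓ 00010-✓ 00011-✓ 001-00✓ 0010-0✓ 01-000✓ 01-001✓ 01-010✓ 01-011✓ 01-110✓ 010-00✓ 010-01✓ 010-10✓ 010-11✓ 0100-0✓ 0100-1✓ 01000-✓ 01001-✓ 0101-0✓ 0101-1✓ 01010-✓ 01011-✓ 011-10✓ 0110-0✓ 0110-1✓ 01100-✓ 01101-✓ 1-0001✓ 1-0010✓ 1-0011✓ 1-0101✓ 1-0110✓ 1-1001✓ 1-1011✓ 10-001✓ 10-011✓ 10-101✓ 10-110 100-01✓ 100-10✓ 100-11✓ 1000-1✓ 10001-✓ 1001-1✓ 10011-✓ 101-01✓ 1010-1✓ 11-000✓ 11-001✓ 11-010✓ 11-011✓ 11-100✓ 110-00✓ 110-01✓ 110-10✓ 1100-0✓ 1100-1✓ 11000-✓ 11001-✓ 1101-0✓ 11010-✓ 111-00✓ 111-11 1110-0✓ 1110-1✓ 11100-✓ 11101-✓
Round 2: --0001✓ --0010✓ --0011✓ --0101✓ --0110✓ -00-01✓ -00-10✓ -00-11✓ -000-1✓ -0001-✓ -001-1✓ -0011-✓ -1-000✓ -1-001✓ -1-010✓ -1-011✓ -10-00✓ -10-01✓ -10-10✓ -100-0✓ -100-1✓ -1000-✓ -1001-✓ -101-0✓ -1010-✓ -110-0✓ -110-1✓ -1100-✓ -1101-✓ 0--000✓ 0--010✓ 0-0-00✓ 0-0-01✓ 0-0-10✓ 0-0-11✓ 0-00-0✓ 0-00-1✓ 0-000-✓ 0-001-✓ 0-01-0✓ 0-01-1✓ 0-010-✓ 0-011-✓ 0-10-0✓ 00--00 00-0-0✓ 000--0✓ 000--1✓ 000-0-✓ 000-1-✓ 0000--✓ 0001--✓ 01--10 01-0-0✓ 01-0-1✓ 01-00-✓ 01-01-✓ 010--0✓ 010--1✓ 010-0-✓ 010-1-✓ 0100--✓ 0101--✓ 0110--✓ 1--001✓ 1--011✓ 1-0-01✓ 1-0-10✓ 1-00-1✓ 1-001-✓ 1-10-1✓ 10--01 10-0-1✓ 100--1✓ 100-1-✓ 11--00 11-0-0✓ 11-0-1✓ 11-00-✓ 11-01-✓ 110--0✓ 110-0-✓ 1100--✓ 1110--✓
Round 3: --0-01 --0-10 --00-1 --001- -00--1 -00-1- -1-0-0✓ -1-0-1✓ -1-00-✓ -1-01-✓ -10--0 -10-0- -100--✓ -110--✓ 0--0-0 0-0--0✓ 0-0--1✓ 0-0-0-✓ 0-0-1-✓ 0-00--✓ 0-01--✓ 000---✓ 01-0--✓ 010---✓ 1--0-1 11-0--✓
Round 4: -1-0-- 0-0---
PIs = {--0-01, --0-10, --00-1, --001-, -00--1, -00-1-, -1-0--, -10--0, -10-0-, 0--0-0, 0-0---, 00--00, 00-111, 01--10, 1--0-1, 10--01, 10-110, 11--00, 111-11}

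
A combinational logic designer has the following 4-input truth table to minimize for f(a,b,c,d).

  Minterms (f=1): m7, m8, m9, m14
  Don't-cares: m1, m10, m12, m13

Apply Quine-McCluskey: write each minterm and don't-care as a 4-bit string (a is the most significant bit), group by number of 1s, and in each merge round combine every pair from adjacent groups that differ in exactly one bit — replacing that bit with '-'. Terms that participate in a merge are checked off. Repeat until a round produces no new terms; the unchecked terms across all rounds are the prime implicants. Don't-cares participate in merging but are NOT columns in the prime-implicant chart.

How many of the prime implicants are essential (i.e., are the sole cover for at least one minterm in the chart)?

2

size-2^0 implicants → 0001(✓)  0111  1000(✓)  1001(✓)  1010(✓)  1100(✓)  1101(✓)  1110(✓)
size-2^1 implicants → -001  1-00(✓)  1-01(✓)  1-10(✓)  10-0(✓)  100-(✓)  11-0(✓)  110-(✓)
size-2^2 implicants → 1--0  1-0-
Unchecked terms (primes): -001, 0111, 1--0, 1-0-
Minterm coverage:
  m7 ⊆ 0111 [E]
  m8 ⊆ 1--0,1-0-
  m9 ⊆ -001,1-0-
  m14 ⊆ 1--0 [E]
E = {0111, 1--0}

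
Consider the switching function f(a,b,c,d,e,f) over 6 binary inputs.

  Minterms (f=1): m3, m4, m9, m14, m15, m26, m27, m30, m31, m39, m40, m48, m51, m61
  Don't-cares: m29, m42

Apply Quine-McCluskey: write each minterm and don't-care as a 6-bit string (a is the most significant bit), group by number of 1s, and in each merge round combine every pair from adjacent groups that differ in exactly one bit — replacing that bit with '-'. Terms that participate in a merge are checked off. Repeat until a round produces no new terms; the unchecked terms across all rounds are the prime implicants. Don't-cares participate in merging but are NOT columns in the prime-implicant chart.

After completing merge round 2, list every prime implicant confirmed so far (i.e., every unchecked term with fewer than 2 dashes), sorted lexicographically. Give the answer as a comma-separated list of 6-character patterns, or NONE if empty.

-11101, 000011, 000100, 001001, 0111-1, 100111, 1010-0, 110000, 110011

[col 0] 000011, 000100, 001001, 001110*, 001111*, 011010*, 011011*, 011101*, 011110*, 011111*, 100111, 101000*, 101010*, 110000, 110011, 111101*
[col 1] -11101, 0-1110*, 0-1111*, 00111-*, 011-10*, 011-11*, 01101-*, 0111-1, 01111-*, 1010-0
[col 2] 0-111-, 011-1-
Prime implicants: -11101, 0-111-, 000011, 000100, 001001, 011-1-, 0111-1, 100111, 1010-0, 110000, 110011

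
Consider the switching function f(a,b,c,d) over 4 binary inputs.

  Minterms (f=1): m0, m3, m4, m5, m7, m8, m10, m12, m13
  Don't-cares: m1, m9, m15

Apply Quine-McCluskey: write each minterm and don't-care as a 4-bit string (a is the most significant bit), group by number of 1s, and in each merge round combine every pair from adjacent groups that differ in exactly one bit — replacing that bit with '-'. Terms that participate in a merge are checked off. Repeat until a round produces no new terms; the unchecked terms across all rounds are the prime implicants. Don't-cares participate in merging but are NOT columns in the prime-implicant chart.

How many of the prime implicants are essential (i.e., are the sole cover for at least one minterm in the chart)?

Round 0: 0000✓ 0001✓ 0011✓ 0100✓ 0101✓ 0111✓ 1000✓ 1001✓ 1010✓ 1100✓ 1101✓ 1111✓
Round 1: -000✓ -001✓ -100✓ -101✓ -111✓ 0-00✓ 0-01✓ 0-11✓ 00-1✓ 000-✓ 01-1✓ 010-✓ 1-00✓ 1-01✓ 10-0 100-✓ 11-1✓ 110-✓
Round 2: --00✓ --01✓ -00-✓ -1-1 -10-✓ 0--1 0-0-✓ 1-0-✓
Round 3: --0-
PIs = {--0-, -1-1, 0--1, 10-0}
Coverage chart:
  m0: --0- ←essential
  m3: 0--1 ←essential
  m4: --0- ←essential
  m5: --0-,-1-1,0--1
  m7: -1-1,0--1
  m8: --0-,10-0
  m10: 10-0 ←essential
  m12: --0- ←essential
  m13: --0-,-1-1
Essential: --0-, 0--1, 10-0

3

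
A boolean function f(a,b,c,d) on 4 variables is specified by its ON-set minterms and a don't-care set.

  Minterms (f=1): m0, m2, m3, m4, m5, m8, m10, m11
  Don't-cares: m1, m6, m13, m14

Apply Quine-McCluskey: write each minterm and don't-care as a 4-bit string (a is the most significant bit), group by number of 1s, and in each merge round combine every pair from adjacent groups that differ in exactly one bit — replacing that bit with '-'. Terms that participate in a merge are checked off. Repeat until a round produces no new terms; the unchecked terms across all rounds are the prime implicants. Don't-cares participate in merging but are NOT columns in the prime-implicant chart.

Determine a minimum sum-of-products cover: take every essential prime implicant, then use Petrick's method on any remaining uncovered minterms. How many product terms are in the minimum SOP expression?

3

size-2^0 implicants → 0000(✓)  0001(✓)  0010(✓)  0011(✓)  0100(✓)  0101(✓)  0110(✓)  1000(✓)  1010(✓)  1011(✓)  1101(✓)  1110(✓)
size-2^1 implicants → -000(✓)  -010(✓)  -011(✓)  -101  -110(✓)  0-00(✓)  0-01(✓)  0-10(✓)  00-0(✓)  00-1(✓)  000-(✓)  001-(✓)  01-0(✓)  010-(✓)  1-10(✓)  10-0(✓)  101-(✓)
size-2^2 implicants → --10  -0-0  -01-  0--0  0-0-  00--
Unchecked terms (primes): --10, -0-0, -01-, -101, 0--0, 0-0-, 00--
Minterm coverage:
  m0 ⊆ -0-0,0--0,0-0-,00--
  m2 ⊆ --10,-0-0,-01-,0--0,00--
  m3 ⊆ -01-,00--
  m4 ⊆ 0--0,0-0-
  m5 ⊆ -101,0-0-
  m8 ⊆ -0-0 [E]
  m10 ⊆ --10,-0-0,-01-
  m11 ⊆ -01- [E]
E = {-0-0, -01-}
Petrick residual → 0-0-
Cover = b'd' + b'c + a'c'  |cover|=3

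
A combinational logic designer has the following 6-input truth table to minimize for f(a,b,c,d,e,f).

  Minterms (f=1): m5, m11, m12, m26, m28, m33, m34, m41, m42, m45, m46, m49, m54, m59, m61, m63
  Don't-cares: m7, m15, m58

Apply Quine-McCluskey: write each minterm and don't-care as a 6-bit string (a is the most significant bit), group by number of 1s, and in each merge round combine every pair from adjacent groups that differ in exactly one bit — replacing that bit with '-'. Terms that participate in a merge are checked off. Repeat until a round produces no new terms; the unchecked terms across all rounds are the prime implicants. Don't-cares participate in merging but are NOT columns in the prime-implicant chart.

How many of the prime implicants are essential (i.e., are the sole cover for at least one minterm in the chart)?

8

Round 0: 000101✓ 000111✓ 001011✓ 001100✓ 001111✓ 011010✓ 011100✓ 100001✓ 100010✓ 101001✓ 101010✓ 101101✓ 101110✓ 110001✓ 110110 111010✓ 111011✓ 111101✓ 111111✓
Round 1: -11010 0-1100 00-111 0001-1 001-11 1-0001 1-1010 1-1101 10-001 10-010 101-01 101-10 111-11 11101- 1111-1
PIs = {-11010, 0-1100, 00-111, 0001-1, 001-11, 1-0001, 1-1010, 1-1101, 10-001, 10-010, 101-01, 101-10, 110110, 111-11, 11101-, 1111-1}
Coverage chart:
  m5: 0001-1 ←essential
  m11: 001-11 ←essential
  m12: 0-1100 ←essential
  m26: -11010 ←essential
  m28: 0-1100 ←essential
  m33: 1-0001,10-001
  m34: 10-010 ←essential
  m41: 10-001,101-01
  m42: 1-1010,10-010,101-10
  m45: 1-1101,101-01
  m46: 101-10 ←essential
  m49: 1-0001 ←essential
  m54: 110110 ←essential
  m59: 111-11,11101-
  m61: 1-1101,1111-1
  m63: 111-11,1111-1
Essential: -11010, 0-1100, 0001-1, 001-11, 1-0001, 10-010, 101-10, 110110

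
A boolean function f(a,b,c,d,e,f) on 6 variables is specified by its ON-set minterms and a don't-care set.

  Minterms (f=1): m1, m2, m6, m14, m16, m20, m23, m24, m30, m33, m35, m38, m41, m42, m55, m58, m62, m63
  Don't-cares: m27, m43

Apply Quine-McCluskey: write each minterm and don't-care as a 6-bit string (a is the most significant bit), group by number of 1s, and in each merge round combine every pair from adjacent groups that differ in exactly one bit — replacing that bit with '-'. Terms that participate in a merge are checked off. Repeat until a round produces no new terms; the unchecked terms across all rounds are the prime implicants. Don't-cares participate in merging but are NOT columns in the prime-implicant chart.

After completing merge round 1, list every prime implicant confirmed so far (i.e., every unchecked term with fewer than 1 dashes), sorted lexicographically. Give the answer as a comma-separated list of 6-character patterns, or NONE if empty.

Round 0: 000001✓ 000010✓ 000110✓ 001110✓ 010000✓ 010100✓ 010111✓ 011000✓ 011011 011110✓ 100001✓ 100011✓ 100110✓ 101001✓ 101010✓ 101011✓ 110111✓ 111010✓ 111110✓ 111111✓
Round 1: -00001 -00110 -10111 -11110 0-1110 00-110 000-10 01-000 010-00 1-1010 10-001✓ 10-011✓ 1000-1✓ 1010-1✓ 10101- 11-111 111-10 11111-
Round 2: 10-0-1
PIs = {-00001, -00110, -10111, -11110, 0-1110, 00-110, 000-10, 01-000, 010-00, 011011, 1-1010, 10-0-1, 10101-, 11-111, 111-10, 11111-}

011011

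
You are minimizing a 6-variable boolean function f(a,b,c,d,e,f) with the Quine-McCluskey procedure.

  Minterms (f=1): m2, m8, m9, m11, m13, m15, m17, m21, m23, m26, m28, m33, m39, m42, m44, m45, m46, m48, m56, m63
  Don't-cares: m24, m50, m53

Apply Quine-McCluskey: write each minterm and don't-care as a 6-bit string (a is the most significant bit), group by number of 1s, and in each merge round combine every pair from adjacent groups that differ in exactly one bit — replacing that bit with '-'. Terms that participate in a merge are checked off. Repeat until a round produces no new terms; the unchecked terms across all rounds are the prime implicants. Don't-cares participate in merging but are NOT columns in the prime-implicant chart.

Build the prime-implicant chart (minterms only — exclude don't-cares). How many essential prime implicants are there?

size-2^0 implicants → 000010  001000(✓)  001001(✓)  001011(✓)  001101(✓)  001111(✓)  010001(✓)  010101(✓)  010111(✓)  011000(✓)  011010(✓)  011100(✓)  100001  100111  101010(✓)  101100(✓)  101101(✓)  101110(✓)  110000(✓)  110010(✓)  110101(✓)  111000(✓)  111111
size-2^1 implicants → -01101  -10101  -11000  0-1000  001-01(✓)  001-11(✓)  0010-1(✓)  00100-  0011-1(✓)  010-01  0101-1  011-00  0110-0  101-10  1011-0  10110-  11-000  1100-0
size-2^2 implicants → 001--1
Unchecked terms (primes): -01101, -10101, -11000, 0-1000, 000010, 001--1, 00100-, 010-01, 0101-1, 011-00, 0110-0, 100001, 100111, 101-10, 1011-0, 10110-, 11-000, 1100-0, 111111
Minterm coverage:
  m2 ⊆ 000010 [E]
  m8 ⊆ 0-1000,00100-
  m9 ⊆ 001--1,00100-
  m11 ⊆ 001--1 [E]
  m13 ⊆ -01101,001--1
  m15 ⊆ 001--1 [E]
  m17 ⊆ 010-01 [E]
  m21 ⊆ -10101,010-01,0101-1
  m23 ⊆ 0101-1 [E]
  m26 ⊆ 0110-0 [E]
  m28 ⊆ 011-00 [E]
  m33 ⊆ 100001 [E]
  m39 ⊆ 100111 [E]
  m42 ⊆ 101-10 [E]
  m44 ⊆ 1011-0,10110-
  m45 ⊆ -01101,10110-
  m46 ⊆ 101-10,1011-0
  m48 ⊆ 11-000,1100-0
  m56 ⊆ -11000,11-000
  m63 ⊆ 111111 [E]
E = {000010, 001--1, 010-01, 0101-1, 011-00, 0110-0, 100001, 100111, 101-10, 111111}

10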